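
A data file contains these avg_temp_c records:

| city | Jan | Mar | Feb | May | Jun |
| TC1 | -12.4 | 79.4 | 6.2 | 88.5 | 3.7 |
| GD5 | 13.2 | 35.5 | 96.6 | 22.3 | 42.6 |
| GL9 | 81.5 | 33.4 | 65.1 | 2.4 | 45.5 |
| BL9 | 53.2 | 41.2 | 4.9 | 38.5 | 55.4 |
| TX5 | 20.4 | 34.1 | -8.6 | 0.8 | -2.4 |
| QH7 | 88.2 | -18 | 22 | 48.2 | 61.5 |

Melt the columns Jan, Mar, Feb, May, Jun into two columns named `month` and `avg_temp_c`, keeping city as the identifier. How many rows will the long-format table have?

30

6 city values × 5 melted columns = 30 rows.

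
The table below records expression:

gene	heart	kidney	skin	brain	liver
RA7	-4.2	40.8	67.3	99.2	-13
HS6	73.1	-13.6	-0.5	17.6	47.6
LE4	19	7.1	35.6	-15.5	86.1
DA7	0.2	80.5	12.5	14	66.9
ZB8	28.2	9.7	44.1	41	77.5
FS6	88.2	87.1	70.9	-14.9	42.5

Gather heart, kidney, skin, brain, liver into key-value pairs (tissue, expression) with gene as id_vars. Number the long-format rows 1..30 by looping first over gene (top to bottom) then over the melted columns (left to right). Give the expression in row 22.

9.7

30 rows total (6 × 5). Row 22: index ⌊(22-1)/5⌋ = 4 into gene → ZB8; (22-1) mod 5 = 1 into the melted columns → kidney.
So row 22 is (ZB8, kidney, 9.7); expression = 9.7.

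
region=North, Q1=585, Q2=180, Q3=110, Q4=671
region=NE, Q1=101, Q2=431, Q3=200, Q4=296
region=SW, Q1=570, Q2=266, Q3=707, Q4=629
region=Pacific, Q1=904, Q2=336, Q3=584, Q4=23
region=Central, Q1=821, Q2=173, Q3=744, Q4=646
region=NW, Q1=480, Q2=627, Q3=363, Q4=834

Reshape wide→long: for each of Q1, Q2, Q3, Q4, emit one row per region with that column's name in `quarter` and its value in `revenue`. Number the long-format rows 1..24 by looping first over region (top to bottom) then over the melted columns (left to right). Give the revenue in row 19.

744

24 rows total (6 × 4). Row 19: index ⌊(19-1)/4⌋ = 4 into region → Central; (19-1) mod 4 = 2 into the melted columns → Q3.
So row 19 is (Central, Q3, 744); revenue = 744.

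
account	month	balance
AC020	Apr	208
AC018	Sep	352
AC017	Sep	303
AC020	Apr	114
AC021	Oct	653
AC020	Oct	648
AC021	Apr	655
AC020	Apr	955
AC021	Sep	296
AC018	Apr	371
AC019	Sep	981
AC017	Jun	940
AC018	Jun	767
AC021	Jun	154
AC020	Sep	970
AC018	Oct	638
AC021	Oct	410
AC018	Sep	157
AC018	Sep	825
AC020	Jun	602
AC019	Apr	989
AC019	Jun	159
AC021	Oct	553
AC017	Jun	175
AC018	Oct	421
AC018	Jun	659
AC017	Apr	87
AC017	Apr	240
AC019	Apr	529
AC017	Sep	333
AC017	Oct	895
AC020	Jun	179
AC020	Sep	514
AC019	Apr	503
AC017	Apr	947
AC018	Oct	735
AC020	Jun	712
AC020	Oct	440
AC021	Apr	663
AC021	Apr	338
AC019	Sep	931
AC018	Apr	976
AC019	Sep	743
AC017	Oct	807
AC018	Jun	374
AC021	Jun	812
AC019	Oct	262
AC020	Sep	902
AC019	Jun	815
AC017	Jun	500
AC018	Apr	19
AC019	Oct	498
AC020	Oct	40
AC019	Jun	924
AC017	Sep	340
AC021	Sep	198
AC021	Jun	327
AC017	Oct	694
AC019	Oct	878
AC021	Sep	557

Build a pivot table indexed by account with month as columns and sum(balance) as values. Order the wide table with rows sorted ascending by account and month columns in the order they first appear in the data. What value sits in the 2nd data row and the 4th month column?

1800

With rows sorted ascending by account, row 2 is account=AC018. month columns in first-appearance order: Apr, Sep, Oct, Jun; column 4 is Jun.
Long rows with account=AC018, month=Jun: 767 + 659 + 374 = 1800.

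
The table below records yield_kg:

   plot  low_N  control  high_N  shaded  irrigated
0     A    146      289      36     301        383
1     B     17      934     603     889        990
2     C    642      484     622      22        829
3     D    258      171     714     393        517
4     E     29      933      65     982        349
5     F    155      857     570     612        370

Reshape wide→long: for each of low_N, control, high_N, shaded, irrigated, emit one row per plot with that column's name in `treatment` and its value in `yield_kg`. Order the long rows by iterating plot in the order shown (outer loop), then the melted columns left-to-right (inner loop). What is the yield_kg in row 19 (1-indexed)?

30 rows total (6 × 5). Row 19: index ⌊(19-1)/5⌋ = 3 into plot → D; (19-1) mod 5 = 3 into the melted columns → shaded.
So row 19 is (D, shaded, 393); yield_kg = 393.

393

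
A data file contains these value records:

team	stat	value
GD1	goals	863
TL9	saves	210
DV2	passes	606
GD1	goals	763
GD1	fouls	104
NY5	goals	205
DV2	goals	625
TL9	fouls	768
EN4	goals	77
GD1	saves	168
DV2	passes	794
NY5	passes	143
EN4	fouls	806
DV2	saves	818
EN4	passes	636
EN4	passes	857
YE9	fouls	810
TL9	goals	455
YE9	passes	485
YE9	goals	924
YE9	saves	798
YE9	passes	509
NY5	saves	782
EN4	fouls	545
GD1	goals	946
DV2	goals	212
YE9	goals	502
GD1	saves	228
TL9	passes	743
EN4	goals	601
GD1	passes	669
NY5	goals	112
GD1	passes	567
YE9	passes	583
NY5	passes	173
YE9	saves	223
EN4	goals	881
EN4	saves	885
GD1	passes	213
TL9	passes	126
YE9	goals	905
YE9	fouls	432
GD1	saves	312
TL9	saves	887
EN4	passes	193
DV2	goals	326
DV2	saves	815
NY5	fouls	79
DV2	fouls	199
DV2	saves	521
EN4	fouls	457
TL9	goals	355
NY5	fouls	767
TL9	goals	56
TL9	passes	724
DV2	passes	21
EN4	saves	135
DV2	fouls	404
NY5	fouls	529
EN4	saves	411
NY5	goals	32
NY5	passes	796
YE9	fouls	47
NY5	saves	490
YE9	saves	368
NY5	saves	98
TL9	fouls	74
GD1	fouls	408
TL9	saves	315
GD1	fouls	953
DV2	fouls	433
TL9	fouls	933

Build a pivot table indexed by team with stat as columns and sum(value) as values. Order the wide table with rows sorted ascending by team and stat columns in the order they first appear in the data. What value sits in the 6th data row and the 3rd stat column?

1577

With rows sorted ascending by team, row 6 is team=YE9. stat columns in first-appearance order: goals, saves, passes, fouls; column 3 is passes.
Long rows with team=YE9, stat=passes: 485 + 509 + 583 = 1577.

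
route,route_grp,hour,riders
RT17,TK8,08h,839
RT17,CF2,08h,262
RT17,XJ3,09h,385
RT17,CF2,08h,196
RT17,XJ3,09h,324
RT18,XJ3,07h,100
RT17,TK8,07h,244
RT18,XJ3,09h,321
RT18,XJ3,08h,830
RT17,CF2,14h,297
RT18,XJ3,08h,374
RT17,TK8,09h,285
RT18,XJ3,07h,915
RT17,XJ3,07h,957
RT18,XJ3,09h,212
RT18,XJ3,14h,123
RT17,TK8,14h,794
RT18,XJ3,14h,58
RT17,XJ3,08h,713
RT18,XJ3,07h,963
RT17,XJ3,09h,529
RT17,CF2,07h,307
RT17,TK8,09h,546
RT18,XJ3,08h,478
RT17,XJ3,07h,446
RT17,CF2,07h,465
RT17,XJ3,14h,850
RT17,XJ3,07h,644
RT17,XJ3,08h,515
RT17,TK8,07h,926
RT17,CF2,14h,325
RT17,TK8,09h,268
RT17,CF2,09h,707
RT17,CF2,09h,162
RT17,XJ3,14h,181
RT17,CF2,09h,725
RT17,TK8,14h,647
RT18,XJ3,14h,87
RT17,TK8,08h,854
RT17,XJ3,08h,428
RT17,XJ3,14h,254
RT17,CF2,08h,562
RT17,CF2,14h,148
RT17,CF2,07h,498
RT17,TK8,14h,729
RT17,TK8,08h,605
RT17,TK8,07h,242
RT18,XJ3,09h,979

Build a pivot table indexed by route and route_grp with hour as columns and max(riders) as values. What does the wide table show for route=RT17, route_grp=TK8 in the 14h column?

Rows with route=RT17, route_grp=TK8 and hour=14h: riders values are 794, 647, 729.
max(794, 647, 729) = 794.

794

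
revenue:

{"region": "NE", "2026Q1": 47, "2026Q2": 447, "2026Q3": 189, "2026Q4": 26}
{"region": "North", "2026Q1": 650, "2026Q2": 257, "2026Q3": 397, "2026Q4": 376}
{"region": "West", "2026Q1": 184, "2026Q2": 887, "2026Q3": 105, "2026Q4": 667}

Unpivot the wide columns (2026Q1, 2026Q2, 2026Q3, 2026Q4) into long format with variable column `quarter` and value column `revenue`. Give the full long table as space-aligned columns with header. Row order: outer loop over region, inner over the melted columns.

Each (region, column) pair becomes one row: 3 × 4 = 12 rows.
For example, (NE, 2026Q1) → revenue=47.

region  quarter  revenue
NE      2026Q1   47     
NE      2026Q2   447    
NE      2026Q3   189    
NE      2026Q4   26     
North   2026Q1   650    
North   2026Q2   257    
North   2026Q3   397    
North   2026Q4   376    
West    2026Q1   184    
West    2026Q2   887    
West    2026Q3   105    
West    2026Q4   667    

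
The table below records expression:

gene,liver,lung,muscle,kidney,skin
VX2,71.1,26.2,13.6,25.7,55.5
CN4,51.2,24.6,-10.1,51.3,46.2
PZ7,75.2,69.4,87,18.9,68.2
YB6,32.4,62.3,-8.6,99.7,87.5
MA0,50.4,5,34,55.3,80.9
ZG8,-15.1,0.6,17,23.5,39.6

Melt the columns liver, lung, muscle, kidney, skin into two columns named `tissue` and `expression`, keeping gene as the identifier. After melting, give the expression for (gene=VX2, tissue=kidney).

Unpivoting turns each (gene, wide-column) pair into one long row.
The wide cell at row VX2, column kidney holds 25.7, so the long row (VX2, kidney) has expression=25.7.

25.7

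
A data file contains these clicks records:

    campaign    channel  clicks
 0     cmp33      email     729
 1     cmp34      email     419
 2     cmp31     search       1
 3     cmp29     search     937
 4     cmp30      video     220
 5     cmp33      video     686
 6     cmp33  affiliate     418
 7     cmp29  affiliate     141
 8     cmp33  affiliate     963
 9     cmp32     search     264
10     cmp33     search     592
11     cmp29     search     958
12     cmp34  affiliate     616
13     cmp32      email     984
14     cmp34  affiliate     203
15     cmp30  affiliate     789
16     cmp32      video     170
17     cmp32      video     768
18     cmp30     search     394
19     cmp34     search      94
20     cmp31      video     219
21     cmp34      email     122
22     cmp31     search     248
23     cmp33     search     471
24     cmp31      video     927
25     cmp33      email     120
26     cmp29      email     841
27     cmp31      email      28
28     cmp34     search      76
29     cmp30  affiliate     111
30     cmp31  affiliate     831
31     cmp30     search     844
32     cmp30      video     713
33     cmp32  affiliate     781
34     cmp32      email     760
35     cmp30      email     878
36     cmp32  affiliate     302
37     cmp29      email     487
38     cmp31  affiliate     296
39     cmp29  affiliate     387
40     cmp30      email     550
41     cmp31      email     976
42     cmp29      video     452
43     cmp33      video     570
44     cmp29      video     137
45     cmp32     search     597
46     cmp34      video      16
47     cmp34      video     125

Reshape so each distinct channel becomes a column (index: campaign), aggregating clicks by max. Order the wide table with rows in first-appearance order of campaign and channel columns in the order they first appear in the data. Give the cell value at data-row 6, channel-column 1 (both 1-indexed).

984

With rows in first-appearance order of campaign, row 6 is campaign=cmp32. channel columns in first-appearance order: email, search, video, affiliate; column 1 is email.
Long rows with campaign=cmp32, channel=email: max(984, 760) = 984.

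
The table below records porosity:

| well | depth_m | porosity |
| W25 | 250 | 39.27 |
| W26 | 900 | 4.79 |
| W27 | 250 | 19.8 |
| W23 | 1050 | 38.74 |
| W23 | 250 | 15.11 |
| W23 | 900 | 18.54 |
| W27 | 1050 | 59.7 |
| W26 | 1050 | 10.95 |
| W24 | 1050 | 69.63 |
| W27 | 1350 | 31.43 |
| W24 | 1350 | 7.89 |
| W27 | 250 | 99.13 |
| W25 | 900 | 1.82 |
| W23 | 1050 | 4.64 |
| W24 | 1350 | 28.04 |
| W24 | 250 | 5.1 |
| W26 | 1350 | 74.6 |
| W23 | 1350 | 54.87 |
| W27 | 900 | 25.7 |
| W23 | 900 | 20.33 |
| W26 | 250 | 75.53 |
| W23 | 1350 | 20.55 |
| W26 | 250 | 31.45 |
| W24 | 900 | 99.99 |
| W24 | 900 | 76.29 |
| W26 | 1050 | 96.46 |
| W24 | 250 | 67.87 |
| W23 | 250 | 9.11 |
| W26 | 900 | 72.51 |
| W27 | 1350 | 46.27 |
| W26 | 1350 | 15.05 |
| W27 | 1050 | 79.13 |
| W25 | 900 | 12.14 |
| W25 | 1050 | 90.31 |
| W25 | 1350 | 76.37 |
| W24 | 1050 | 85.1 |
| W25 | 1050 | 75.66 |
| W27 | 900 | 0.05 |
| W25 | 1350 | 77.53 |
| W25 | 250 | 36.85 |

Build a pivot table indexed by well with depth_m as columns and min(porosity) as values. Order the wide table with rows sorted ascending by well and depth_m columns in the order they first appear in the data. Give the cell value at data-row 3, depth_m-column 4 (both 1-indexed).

With rows sorted ascending by well, row 3 is well=W25. depth_m columns in first-appearance order: 250, 900, 1050, 1350; column 4 is 1350.
Long rows with well=W25, depth_m=1350: min(76.37, 77.53) = 76.37.

76.37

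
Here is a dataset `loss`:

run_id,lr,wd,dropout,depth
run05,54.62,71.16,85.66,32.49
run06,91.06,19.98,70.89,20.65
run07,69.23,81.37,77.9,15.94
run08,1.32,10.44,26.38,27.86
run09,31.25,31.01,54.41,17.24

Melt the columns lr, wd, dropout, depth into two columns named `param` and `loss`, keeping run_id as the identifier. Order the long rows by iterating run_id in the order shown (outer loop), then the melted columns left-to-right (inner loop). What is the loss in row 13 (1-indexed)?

20 rows total (5 × 4). Row 13: index ⌊(13-1)/4⌋ = 3 into run_id → run08; (13-1) mod 4 = 0 into the melted columns → lr.
So row 13 is (run08, lr, 1.32); loss = 1.32.

1.32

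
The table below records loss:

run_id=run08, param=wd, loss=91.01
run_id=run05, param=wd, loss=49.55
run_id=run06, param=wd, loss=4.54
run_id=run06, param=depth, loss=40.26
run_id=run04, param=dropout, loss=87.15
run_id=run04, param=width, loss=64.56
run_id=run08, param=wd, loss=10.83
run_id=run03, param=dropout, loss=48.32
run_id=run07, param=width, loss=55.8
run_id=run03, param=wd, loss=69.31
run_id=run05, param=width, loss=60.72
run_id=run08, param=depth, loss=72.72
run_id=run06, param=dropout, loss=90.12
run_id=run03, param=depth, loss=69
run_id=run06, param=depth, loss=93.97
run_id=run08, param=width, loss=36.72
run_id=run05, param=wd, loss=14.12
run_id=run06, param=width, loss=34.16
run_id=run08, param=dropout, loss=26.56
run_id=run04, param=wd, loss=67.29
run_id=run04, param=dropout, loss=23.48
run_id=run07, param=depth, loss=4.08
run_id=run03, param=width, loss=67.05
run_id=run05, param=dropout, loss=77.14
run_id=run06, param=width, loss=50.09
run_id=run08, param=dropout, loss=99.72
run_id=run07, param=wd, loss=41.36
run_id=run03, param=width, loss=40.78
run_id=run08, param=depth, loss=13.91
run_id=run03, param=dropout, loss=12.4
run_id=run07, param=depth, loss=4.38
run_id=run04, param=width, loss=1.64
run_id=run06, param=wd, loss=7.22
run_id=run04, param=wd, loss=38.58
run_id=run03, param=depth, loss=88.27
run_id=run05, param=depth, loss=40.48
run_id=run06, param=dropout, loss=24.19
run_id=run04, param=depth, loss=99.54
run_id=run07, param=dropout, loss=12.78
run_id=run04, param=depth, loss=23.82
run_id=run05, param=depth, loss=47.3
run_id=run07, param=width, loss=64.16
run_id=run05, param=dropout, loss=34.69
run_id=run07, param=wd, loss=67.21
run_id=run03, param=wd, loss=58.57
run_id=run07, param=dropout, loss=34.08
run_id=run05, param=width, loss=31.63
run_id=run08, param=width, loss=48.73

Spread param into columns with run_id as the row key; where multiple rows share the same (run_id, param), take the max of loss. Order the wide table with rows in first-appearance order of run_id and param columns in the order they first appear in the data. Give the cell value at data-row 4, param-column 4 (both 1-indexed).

64.56

With rows in first-appearance order of run_id, row 4 is run_id=run04. param columns in first-appearance order: wd, depth, dropout, width; column 4 is width.
Long rows with run_id=run04, param=width: max(64.56, 1.64) = 64.56.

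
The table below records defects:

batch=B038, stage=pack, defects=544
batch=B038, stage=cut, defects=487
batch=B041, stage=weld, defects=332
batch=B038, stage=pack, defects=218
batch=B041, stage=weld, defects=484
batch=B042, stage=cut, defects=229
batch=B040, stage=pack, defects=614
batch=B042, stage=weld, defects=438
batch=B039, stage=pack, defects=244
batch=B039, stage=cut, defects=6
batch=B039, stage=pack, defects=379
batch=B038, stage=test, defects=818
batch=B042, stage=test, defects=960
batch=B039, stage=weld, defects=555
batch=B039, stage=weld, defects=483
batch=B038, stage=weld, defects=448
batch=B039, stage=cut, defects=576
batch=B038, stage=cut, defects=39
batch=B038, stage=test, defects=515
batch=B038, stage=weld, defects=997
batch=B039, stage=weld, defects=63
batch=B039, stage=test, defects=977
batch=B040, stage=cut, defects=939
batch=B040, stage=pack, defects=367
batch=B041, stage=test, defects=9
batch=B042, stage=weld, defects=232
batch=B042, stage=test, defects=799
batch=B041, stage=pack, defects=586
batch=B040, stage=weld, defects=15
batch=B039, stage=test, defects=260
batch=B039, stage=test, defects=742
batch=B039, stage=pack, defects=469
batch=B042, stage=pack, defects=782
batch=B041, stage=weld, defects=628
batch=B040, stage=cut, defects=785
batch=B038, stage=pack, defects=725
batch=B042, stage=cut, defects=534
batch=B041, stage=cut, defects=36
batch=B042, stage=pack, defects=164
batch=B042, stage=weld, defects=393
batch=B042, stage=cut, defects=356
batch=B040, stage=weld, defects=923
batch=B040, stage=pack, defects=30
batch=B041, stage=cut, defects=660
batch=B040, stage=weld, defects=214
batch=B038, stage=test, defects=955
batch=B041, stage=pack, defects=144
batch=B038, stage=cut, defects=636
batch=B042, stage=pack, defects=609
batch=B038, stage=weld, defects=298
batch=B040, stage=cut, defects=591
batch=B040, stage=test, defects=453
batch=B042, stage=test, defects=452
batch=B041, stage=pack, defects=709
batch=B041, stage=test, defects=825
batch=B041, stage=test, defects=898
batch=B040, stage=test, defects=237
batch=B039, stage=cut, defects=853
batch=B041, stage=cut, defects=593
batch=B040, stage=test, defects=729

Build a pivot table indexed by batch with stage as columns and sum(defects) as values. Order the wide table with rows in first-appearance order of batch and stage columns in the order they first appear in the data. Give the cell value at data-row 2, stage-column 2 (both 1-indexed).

With rows in first-appearance order of batch, row 2 is batch=B041. stage columns in first-appearance order: pack, cut, weld, test; column 2 is cut.
Long rows with batch=B041, stage=cut: 36 + 660 + 593 = 1289.

1289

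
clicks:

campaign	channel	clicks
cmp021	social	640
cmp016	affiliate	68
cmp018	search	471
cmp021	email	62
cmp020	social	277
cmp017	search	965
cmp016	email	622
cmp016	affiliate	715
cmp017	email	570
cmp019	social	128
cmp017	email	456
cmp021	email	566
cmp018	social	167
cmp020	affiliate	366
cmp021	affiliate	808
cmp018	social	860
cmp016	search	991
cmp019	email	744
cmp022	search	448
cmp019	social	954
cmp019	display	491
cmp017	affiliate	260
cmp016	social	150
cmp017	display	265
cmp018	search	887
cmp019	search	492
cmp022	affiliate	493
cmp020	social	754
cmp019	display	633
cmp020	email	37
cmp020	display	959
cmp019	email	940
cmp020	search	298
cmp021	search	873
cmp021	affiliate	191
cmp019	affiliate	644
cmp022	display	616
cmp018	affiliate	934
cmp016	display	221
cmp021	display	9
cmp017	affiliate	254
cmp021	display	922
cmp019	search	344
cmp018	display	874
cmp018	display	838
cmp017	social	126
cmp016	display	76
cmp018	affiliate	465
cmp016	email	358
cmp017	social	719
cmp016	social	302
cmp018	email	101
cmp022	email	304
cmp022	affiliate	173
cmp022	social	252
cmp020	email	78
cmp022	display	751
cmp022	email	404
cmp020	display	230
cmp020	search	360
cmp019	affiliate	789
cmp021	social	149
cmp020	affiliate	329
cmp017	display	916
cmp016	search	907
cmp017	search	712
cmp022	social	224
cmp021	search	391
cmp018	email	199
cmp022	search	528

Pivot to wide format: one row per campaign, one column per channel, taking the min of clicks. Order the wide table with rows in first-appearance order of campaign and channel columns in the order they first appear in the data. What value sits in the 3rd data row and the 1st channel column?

167

With rows in first-appearance order of campaign, row 3 is campaign=cmp018. channel columns in first-appearance order: social, affiliate, search, email, display; column 1 is social.
Long rows with campaign=cmp018, channel=social: min(167, 860) = 167.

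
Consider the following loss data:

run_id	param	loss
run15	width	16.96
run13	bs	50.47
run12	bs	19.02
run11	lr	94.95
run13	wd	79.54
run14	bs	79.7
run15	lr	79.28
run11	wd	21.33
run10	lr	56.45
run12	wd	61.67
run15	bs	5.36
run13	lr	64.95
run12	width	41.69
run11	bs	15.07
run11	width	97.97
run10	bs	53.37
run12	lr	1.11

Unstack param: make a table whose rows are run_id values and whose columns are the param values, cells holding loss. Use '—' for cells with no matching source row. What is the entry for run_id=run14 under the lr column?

—

No long-format row has run_id=run14 and param=lr, so the cell is —.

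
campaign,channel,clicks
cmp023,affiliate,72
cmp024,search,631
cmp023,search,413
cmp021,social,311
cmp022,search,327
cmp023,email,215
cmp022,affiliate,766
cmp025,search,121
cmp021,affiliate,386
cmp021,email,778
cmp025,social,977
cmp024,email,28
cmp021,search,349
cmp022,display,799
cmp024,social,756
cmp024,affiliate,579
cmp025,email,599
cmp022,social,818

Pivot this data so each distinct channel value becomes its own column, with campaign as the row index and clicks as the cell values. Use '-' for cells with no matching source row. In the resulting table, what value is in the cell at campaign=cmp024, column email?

28

The long row with campaign=cmp024, channel=email has clicks=28.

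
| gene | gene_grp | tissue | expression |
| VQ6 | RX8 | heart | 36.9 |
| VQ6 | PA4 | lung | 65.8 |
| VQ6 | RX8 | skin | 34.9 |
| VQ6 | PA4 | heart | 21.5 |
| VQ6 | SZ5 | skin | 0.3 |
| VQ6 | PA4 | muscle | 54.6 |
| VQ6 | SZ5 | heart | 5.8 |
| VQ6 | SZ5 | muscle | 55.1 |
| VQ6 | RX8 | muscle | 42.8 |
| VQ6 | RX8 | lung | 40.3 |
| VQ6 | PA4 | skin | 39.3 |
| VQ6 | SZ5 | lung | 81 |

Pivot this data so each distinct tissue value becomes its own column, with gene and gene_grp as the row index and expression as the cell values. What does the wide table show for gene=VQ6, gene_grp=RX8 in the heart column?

36.9

Wide layout: rows indexed by gene and gene_grp, columns are the 4 distinct tissue values (heart, lung, skin, muscle).
Cell (gene=VQ6, gene_grp=RX8, tissue=heart) draws from the long row where gene=VQ6, gene_grp=RX8 and tissue=heart, which has expression=36.9.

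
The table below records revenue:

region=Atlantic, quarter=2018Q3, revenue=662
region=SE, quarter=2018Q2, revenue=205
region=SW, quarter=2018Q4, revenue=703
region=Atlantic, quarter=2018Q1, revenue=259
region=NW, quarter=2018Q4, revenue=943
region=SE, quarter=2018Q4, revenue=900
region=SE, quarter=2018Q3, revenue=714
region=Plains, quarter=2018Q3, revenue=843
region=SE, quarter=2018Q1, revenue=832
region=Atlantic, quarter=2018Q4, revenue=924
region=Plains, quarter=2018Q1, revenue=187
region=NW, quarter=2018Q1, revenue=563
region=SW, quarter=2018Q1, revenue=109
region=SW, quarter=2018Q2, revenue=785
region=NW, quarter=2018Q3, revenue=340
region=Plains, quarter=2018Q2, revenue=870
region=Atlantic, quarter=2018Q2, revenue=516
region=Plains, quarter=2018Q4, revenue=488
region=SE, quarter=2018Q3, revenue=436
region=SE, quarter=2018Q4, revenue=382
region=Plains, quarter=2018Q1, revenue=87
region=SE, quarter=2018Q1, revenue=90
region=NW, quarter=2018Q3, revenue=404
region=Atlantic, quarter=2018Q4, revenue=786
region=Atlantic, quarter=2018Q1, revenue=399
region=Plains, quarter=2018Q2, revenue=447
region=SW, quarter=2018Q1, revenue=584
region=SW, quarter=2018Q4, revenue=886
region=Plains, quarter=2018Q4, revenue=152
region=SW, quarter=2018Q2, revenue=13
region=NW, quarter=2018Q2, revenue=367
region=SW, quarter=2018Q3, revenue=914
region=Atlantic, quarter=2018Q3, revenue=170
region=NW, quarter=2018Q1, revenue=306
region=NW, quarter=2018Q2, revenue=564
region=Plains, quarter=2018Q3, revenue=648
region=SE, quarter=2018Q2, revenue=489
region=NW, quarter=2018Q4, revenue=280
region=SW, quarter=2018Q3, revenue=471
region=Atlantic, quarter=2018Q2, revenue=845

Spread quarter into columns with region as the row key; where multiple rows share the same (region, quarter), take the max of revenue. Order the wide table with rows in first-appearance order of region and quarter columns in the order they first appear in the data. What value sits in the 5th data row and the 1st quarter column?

843

With rows in first-appearance order of region, row 5 is region=Plains. quarter columns in first-appearance order: 2018Q3, 2018Q2, 2018Q4, 2018Q1; column 1 is 2018Q3.
Long rows with region=Plains, quarter=2018Q3: max(843, 648) = 843.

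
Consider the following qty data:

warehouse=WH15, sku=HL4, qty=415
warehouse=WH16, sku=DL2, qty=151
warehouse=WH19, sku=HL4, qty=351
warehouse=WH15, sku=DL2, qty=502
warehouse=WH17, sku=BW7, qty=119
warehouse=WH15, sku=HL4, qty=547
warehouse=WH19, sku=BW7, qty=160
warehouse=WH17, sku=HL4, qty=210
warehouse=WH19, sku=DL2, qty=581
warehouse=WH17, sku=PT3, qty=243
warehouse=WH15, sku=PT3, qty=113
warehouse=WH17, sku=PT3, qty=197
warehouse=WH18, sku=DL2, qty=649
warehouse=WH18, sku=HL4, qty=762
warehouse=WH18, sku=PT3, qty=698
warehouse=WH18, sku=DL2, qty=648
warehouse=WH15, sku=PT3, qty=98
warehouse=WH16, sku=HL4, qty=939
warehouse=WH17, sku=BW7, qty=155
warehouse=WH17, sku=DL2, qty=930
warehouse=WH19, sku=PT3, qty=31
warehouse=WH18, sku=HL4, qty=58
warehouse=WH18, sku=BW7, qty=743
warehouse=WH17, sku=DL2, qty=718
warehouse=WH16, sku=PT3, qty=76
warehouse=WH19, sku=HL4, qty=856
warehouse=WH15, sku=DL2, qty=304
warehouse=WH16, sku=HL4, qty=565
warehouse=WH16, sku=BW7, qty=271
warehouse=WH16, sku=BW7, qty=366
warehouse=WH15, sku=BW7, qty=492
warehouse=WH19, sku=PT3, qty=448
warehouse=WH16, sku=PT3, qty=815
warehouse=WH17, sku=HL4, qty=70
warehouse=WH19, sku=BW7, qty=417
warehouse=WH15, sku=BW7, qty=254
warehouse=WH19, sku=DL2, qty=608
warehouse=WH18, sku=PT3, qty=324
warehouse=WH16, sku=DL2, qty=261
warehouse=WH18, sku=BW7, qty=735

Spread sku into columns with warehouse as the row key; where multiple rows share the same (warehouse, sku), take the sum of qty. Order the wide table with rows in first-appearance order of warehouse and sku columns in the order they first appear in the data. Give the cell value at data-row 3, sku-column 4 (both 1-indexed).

479

With rows in first-appearance order of warehouse, row 3 is warehouse=WH19. sku columns in first-appearance order: HL4, DL2, BW7, PT3; column 4 is PT3.
Long rows with warehouse=WH19, sku=PT3: 31 + 448 = 479.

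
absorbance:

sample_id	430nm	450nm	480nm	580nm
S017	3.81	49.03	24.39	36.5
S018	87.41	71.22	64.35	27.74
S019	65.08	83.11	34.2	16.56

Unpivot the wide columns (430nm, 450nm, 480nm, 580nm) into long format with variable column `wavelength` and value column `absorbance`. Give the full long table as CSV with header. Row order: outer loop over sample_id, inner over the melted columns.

sample_id,wavelength,absorbance
S017,430nm,3.81
S017,450nm,49.03
S017,480nm,24.39
S017,580nm,36.5
S018,430nm,87.41
S018,450nm,71.22
S018,480nm,64.35
S018,580nm,27.74
S019,430nm,65.08
S019,450nm,83.11
S019,480nm,34.2
S019,580nm,16.56

Each (sample_id, column) pair becomes one row: 3 × 4 = 12 rows.
For example, (S017, 430nm) → absorbance=3.81.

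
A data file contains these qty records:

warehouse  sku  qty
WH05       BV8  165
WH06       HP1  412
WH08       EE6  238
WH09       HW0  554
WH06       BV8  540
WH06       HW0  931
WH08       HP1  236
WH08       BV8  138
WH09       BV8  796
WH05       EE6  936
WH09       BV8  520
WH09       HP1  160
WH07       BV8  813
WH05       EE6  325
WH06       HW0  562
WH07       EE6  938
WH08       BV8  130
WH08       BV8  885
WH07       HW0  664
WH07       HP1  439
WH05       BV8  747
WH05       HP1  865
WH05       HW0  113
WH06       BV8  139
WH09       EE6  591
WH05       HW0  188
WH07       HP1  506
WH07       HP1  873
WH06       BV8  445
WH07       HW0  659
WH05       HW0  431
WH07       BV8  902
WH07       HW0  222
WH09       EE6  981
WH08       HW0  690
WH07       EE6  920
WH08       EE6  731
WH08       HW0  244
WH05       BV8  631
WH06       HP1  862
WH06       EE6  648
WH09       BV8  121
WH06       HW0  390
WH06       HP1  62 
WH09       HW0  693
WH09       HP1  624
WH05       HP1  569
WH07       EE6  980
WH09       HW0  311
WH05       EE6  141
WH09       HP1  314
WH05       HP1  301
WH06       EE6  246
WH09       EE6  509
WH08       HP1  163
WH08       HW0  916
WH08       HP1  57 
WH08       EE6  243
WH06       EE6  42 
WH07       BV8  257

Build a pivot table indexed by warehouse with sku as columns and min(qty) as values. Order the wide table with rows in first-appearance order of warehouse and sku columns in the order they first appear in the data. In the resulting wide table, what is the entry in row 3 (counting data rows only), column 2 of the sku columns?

57

With rows in first-appearance order of warehouse, row 3 is warehouse=WH08. sku columns in first-appearance order: BV8, HP1, EE6, HW0; column 2 is HP1.
Long rows with warehouse=WH08, sku=HP1: min(236, 163, 57) = 57.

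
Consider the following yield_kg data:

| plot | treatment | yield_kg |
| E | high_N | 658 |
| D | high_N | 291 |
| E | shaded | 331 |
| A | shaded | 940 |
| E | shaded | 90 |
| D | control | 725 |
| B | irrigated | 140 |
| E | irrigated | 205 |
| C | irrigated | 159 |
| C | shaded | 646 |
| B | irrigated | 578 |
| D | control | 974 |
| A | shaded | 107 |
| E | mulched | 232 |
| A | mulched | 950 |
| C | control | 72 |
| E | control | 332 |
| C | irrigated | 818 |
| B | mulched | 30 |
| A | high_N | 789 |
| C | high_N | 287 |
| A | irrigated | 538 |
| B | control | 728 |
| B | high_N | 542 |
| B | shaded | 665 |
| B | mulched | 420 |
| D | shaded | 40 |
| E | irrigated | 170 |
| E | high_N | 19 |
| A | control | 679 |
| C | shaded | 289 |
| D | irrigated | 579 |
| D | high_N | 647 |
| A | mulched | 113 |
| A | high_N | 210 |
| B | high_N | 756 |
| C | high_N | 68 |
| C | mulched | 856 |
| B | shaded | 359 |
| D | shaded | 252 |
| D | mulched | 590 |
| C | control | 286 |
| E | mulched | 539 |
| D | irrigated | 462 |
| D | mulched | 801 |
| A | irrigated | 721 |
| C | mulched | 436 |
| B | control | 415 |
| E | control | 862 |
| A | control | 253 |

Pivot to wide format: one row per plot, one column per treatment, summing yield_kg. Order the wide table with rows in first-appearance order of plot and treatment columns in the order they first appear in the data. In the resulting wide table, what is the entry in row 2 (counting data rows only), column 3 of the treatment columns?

With rows in first-appearance order of plot, row 2 is plot=D. treatment columns in first-appearance order: high_N, shaded, control, irrigated, mulched; column 3 is control.
Long rows with plot=D, treatment=control: 725 + 974 = 1699.

1699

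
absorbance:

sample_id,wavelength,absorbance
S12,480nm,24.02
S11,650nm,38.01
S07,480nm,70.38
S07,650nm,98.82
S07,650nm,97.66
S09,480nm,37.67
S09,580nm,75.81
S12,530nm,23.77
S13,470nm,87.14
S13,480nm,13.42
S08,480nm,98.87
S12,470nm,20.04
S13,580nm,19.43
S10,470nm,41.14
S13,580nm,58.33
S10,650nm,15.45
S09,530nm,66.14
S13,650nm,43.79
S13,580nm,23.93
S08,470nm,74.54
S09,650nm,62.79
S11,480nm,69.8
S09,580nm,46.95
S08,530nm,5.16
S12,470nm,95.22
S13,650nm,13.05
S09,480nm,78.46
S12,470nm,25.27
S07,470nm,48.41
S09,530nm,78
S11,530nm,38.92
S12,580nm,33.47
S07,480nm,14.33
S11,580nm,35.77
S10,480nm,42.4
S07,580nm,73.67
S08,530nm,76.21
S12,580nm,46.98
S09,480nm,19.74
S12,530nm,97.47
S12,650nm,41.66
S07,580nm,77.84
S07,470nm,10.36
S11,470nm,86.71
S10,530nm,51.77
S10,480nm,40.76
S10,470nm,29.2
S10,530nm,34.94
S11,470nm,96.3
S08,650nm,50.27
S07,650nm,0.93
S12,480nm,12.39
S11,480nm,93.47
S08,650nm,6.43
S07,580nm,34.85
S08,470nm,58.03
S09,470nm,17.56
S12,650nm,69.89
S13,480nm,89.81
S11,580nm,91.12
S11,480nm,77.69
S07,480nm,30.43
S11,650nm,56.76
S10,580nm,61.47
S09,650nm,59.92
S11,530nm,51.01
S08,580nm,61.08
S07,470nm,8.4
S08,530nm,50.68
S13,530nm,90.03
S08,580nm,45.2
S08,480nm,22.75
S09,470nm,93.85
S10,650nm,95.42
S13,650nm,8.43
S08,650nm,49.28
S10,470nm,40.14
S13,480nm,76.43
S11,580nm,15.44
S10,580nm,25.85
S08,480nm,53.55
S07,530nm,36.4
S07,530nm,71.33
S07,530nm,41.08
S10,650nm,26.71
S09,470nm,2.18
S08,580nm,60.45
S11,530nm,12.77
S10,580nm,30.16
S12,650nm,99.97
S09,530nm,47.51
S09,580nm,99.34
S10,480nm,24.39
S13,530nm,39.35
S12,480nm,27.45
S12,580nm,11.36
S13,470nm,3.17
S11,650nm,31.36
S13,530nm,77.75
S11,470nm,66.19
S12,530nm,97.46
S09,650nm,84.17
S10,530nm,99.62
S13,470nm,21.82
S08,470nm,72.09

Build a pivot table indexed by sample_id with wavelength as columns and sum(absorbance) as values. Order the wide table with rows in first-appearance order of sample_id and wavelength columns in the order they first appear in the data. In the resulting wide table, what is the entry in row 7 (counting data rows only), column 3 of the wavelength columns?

117.48

With rows in first-appearance order of sample_id, row 7 is sample_id=S10. wavelength columns in first-appearance order: 480nm, 650nm, 580nm, 530nm, 470nm; column 3 is 580nm.
Long rows with sample_id=S10, wavelength=580nm: 61.47 + 25.85 + 30.16 = 117.48.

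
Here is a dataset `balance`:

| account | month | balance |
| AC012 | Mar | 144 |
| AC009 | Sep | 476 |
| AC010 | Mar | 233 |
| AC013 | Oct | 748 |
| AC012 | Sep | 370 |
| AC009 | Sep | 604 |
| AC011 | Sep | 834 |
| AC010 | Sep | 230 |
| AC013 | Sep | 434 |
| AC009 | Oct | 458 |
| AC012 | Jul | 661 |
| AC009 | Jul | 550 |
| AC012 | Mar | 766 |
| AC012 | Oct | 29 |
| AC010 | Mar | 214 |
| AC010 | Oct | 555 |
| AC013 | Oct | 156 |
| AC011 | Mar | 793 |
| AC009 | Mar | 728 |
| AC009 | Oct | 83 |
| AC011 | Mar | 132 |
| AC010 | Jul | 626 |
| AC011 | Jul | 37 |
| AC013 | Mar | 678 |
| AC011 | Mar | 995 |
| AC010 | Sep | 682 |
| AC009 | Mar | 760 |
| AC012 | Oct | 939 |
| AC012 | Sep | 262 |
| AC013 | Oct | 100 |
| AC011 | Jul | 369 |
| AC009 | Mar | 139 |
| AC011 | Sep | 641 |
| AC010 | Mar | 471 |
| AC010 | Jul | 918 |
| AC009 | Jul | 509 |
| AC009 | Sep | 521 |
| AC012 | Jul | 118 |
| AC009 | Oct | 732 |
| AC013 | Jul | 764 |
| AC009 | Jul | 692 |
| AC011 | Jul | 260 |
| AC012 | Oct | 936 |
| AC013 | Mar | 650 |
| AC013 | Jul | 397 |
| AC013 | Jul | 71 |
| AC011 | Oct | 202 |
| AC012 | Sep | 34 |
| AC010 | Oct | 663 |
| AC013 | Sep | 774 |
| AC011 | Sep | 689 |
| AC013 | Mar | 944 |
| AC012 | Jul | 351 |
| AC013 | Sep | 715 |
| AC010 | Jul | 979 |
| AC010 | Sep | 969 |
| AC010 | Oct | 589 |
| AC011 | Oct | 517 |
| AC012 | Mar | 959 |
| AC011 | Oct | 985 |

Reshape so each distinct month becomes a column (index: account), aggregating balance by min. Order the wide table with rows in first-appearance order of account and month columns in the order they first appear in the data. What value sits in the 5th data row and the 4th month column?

With rows in first-appearance order of account, row 5 is account=AC011. month columns in first-appearance order: Mar, Sep, Oct, Jul; column 4 is Jul.
Long rows with account=AC011, month=Jul: min(37, 369, 260) = 37.

37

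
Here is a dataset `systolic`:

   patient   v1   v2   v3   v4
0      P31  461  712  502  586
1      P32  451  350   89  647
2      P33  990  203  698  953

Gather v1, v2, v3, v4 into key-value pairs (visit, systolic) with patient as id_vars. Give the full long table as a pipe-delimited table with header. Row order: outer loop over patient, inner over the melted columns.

| patient | visit | systolic |
| P31 | v1 | 461 |
| P31 | v2 | 712 |
| P31 | v3 | 502 |
| P31 | v4 | 586 |
| P32 | v1 | 451 |
| P32 | v2 | 350 |
| P32 | v3 | 89 |
| P32 | v4 | 647 |
| P33 | v1 | 990 |
| P33 | v2 | 203 |
| P33 | v3 | 698 |
| P33 | v4 | 953 |

Each (patient, column) pair becomes one row: 3 × 4 = 12 rows.
For example, (P31, v1) → systolic=461.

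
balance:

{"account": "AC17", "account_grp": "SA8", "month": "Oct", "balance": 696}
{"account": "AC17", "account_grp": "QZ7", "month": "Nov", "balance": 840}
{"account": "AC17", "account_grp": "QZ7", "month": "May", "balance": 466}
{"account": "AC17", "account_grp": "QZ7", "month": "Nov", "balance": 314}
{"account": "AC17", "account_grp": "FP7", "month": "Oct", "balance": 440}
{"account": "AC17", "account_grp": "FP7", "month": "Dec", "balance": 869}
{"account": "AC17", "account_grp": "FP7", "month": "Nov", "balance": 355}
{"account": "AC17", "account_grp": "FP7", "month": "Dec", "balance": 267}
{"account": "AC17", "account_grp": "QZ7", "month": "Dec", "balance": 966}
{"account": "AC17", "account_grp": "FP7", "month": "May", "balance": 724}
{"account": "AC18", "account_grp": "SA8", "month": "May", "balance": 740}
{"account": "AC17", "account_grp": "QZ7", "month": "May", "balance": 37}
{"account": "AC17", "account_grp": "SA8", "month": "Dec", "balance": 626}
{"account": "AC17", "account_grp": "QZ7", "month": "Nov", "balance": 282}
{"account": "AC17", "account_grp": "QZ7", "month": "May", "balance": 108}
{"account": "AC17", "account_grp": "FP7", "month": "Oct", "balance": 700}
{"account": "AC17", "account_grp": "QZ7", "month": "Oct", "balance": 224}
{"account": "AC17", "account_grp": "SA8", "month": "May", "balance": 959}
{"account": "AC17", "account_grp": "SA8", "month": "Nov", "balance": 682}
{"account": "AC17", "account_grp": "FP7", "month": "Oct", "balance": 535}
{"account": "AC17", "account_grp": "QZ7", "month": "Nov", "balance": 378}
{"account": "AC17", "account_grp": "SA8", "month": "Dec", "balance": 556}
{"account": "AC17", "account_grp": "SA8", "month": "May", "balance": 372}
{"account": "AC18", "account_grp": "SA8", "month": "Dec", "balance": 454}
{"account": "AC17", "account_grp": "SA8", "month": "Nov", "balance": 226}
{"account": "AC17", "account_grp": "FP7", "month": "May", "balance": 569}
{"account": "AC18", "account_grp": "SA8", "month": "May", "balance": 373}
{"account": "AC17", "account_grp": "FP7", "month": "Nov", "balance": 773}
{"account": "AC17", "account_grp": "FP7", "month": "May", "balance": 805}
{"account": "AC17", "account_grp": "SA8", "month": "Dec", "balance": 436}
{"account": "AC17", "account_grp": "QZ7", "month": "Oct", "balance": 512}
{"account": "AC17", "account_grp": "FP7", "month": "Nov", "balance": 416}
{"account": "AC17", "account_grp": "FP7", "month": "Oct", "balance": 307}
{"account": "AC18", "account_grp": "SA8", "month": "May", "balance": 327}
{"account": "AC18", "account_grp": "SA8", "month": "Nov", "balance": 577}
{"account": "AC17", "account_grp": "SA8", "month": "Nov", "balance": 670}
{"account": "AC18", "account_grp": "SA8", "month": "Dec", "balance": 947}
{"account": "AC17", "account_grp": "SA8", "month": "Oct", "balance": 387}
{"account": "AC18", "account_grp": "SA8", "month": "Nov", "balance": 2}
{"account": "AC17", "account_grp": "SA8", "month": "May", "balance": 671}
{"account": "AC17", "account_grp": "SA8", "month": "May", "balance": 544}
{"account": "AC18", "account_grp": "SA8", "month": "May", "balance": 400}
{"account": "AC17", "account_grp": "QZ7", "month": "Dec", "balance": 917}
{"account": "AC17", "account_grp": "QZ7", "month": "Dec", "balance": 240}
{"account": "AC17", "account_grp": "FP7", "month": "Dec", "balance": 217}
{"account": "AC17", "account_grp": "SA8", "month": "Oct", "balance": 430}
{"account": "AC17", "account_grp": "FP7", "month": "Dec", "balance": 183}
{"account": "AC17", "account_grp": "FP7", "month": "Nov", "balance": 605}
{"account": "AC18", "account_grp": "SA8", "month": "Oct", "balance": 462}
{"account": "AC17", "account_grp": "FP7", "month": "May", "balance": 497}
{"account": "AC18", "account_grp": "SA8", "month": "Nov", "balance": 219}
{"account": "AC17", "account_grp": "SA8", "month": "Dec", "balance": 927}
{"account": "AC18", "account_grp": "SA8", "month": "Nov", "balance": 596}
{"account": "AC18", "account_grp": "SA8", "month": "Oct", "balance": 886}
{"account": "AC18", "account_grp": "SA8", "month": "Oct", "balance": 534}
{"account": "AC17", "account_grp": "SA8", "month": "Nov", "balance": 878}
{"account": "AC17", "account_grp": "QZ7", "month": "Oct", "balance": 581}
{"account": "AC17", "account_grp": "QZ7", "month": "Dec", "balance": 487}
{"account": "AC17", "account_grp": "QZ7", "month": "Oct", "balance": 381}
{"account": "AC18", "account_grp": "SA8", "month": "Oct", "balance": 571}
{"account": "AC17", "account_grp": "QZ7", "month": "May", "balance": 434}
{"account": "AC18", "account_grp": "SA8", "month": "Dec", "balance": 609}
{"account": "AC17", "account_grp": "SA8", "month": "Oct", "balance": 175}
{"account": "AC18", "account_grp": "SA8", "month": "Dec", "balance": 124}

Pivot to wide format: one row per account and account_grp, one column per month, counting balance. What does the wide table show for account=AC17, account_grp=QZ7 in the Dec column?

4

Rows with account=AC17, account_grp=QZ7 and month=Dec: balance values are 966, 917, 240, 487.
4 rows match — count = 4.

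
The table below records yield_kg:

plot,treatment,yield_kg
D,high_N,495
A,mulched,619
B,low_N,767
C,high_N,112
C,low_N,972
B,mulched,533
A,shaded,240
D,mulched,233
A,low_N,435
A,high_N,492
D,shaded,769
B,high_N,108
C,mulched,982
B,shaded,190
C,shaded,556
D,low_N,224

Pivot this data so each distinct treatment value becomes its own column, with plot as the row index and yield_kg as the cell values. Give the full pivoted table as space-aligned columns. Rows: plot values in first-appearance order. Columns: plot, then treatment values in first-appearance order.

plot  high_N  mulched  low_N  shaded
D     495     233      224    769   
A     492     619      435    240   
B     108     533      767    190   
C     112     982      972    556   

Columns: plot plus the 4 distinct treatment values (high_N, mulched, low_N, shaded).
For example, row D column high_N takes yield_kg=495 from the long row (D, high_N).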